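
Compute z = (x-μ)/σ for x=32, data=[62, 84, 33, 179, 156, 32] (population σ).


μ = 91, σ = 57.3062
z = (32 - 91)/57.3062 = -1.0296

-1.0296


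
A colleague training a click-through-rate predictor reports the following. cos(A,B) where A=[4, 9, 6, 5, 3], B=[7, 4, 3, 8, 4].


A·B = 4·7 + 9·4 + 6·3 + 5·8 + 3·4 = 134
‖A‖ = √167 = 12.9228, ‖B‖ = √154 = 12.4097
cos = 134/(√167·√154) = 134/√25718 = 0.8356

0.8356


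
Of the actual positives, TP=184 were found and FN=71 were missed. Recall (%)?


Recall = TP/(TP+FN)
= 184/(184+71)
= 184/255 = 72.16%

72.16%


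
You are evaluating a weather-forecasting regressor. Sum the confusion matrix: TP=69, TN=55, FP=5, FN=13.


Total = TP + TN + FP + FN
= 69 + 55 + 5 + 13
= 142
(Predicted positive: 74, predicted negative: 68)

142


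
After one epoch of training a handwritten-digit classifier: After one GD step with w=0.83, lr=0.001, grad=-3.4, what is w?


w_new = w - α·∇
= 0.83 - 0.001·-3.4
= 0.83 + 0.0034
= 0.8334

0.8334


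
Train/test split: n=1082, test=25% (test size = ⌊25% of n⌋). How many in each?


Test = ⌊1082·25/100⌋ = 270
Train = 1082 - 270 = 812

Train: 812, Test: 270


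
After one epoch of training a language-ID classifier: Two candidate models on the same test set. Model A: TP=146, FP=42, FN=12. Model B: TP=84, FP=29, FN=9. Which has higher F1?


Model A: P=146/188=0.7766, R=146/158=0.9241, F1=2PR/(P+R)=2TP/(2TP+FP+FN)=292/346=0.8439
Model B: P=84/113=0.7434, R=84/93=0.9032, F1=2PR/(P+R)=2TP/(2TP+FP+FN)=168/206=0.8155
0.8439 > 0.8155 → Model A

Model A


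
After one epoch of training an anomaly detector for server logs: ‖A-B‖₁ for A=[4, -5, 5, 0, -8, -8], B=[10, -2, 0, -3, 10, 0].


d = |4-10| + |-5+ 2| + |5-0| + |0+ 3| + |-8-10| + |-8-0|
  = 6 + 3 + 5 + 3 + 18 + 8
  = 43

43


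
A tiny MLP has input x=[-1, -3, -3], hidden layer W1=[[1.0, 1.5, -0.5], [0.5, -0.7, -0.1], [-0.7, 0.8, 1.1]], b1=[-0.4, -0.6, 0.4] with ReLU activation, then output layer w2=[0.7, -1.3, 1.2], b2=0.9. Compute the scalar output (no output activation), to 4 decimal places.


z1[0] = (1.0)·(-1) + (1.5)·(-3) + (-0.5)·(-3) - 0.4 = -4.4
z1[1] = (0.5)·(-1) + (-0.7)·(-3) + (-0.1)·(-3) - 0.6 = 1.3
z1[2] = (-0.7)·(-1) + (0.8)·(-3) + (1.1)·(-3) + 0.4 = -4.6
h = ReLU(z1) = [0.0, 1.3, 0.0]
output = (0.7)·(0.0) + (-1.3)·(1.3) + (1.2)·(0.0) + 0.9 = -0.79

-0.79


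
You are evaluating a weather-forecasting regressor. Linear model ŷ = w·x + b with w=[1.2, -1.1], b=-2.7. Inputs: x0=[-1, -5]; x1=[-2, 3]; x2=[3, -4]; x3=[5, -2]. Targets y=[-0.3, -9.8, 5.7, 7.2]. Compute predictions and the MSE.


ŷ0 = (1.2)·(-1) + (-1.1)·(-5) - 2.7 = 1.6
ŷ1 = (1.2)·(-2) + (-1.1)·(3) - 2.7 = -8.4
ŷ2 = (1.2)·(3) + (-1.1)·(-4) - 2.7 = 5.3
ŷ3 = (1.2)·(5) + (-1.1)·(-2) - 2.7 = 5.5
errors² = [3.61, 1.96, 0.16, 2.89]
MSE = 8.6200/4 = 2.155

2.155


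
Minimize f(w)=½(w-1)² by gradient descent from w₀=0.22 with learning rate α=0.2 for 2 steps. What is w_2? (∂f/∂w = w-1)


step 1: grad = 0.22-1 = -0.78; w = 0.22 - 0.2·(-0.78) = 0.376
step 2: grad = 0.376-1 = -0.624; w = 0.376 - 0.2·(-0.624) = 0.5008

0.5008


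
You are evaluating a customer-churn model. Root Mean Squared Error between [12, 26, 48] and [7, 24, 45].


MSE = 38/3 = 12.6667
RMSE = √(38/3) = 3.559

3.559


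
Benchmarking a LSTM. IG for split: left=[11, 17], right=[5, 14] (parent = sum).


Parent = [16, 31], H_parent = 0.9252
H_left = 0.9666 (n=28), H_right = 0.8315 (n=19)
H_children = (28/47)·0.9666 + (19/47)·0.8315 = 0.912
IG = 0.9252 - 0.912 = 0.0132

0.0132


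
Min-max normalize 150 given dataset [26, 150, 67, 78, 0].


min=0, max=150
(150-0)/(150-0) = 150/150 = 1.0

1.0


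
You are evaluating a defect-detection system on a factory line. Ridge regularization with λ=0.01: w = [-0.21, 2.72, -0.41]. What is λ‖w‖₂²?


‖w‖₂² = (-0.21)² + (2.72)² + (-0.41)²
     = 0.0441 + 7.3984 + 0.1681
     = 7.6106
λ·‖w‖₂² = 0.01·7.6106 = 0.076106

0.076106


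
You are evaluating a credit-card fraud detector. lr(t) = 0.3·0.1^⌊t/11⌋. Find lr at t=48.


n_drops = ⌊48/11⌋ = 4
lr = 0.3·0.1^4 = 0.3·0.0001 = 0.00003

0.00003


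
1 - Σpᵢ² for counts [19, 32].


Probabilities: [19/51, 32/51] ≈ [0.3725, 0.6275]
Σpᵢ² = (361 + 1024)/51² = 1385/2601
Gini = 1 - Σpᵢ² = 1 - 1385/2601 = 0.4675

0.4675


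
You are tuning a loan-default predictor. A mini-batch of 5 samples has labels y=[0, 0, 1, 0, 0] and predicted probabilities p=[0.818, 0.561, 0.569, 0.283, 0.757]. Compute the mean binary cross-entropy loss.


L[0] = -ln(1-0.818) = -ln(0.182) = 1.7037
L[1] = -ln(1-0.561) = -ln(0.439) = 0.8233
L[2] = -ln(0.569) = 0.5639
L[3] = -ln(1-0.283) = -ln(0.717) = 0.3327
L[4] = -ln(1-0.757) = -ln(0.243) = 1.4147
mean = (1.7037 + 0.8233 + 0.5639 + 0.3327 + 1.4147)/5 = 0.9677

0.9677


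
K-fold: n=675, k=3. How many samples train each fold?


Fold size = 675/3 = 225
Training per fold = 675 - 225 = 450

450


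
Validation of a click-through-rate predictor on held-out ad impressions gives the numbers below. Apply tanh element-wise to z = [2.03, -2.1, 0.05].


tanh(2.03) = 0.9661
tanh(-2.1) = -0.9705
tanh(0.05) = 0.05
result = [0.9661, -0.9705, 0.05]

[0.9661, -0.9705, 0.05]


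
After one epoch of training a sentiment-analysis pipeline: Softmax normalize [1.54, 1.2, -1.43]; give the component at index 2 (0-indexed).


Exponentials: e^1.54=4.6646, e^1.2=3.3201, e^-1.43=0.2393
Sum = 8.224
Softmax = [0.5672, 0.4037, 0.0291]
p[2] = 0.2393/8.224 = 0.0291

0.0291


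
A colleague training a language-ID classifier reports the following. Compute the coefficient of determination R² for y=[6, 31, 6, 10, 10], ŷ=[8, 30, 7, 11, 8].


ȳ = 12.6
SS_res = Σ(y-ŷ)² = 11
SS_tot = Σ(y-ȳ)² = 439.2
R² = 1 - SS_res/SS_tot = 1 - 0.025 = 0.975

0.975


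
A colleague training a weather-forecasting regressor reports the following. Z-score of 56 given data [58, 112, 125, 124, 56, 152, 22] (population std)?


μ = 92.7143, σ = 43.8527
z = (56 - 92.7143)/43.8527 = -0.8372

-0.8372


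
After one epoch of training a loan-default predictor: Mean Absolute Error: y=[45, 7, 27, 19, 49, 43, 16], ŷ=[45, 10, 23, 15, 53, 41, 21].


Absolute errors: |45-45|=0, |7-10|=3, |27-23|=4, |19-15|=4, |49-53|=4, |43-41|=2, |16-21|=5
Sum = 22
MAE = 22/7 = 22/7

22/7


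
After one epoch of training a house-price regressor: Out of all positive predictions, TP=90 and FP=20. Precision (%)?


Precision = TP/(TP+FP)
= 90/(90+20)
= 90/110 = 81.82%

81.82%


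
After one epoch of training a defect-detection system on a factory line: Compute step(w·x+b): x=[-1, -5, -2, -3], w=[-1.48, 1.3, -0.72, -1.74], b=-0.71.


z = (-1)·(-1.48) + (-5)·(1.3) + (-2)·(-0.72) + (-3)·(-1.74) - 0.71
  = 0.93
step(z) = 1 (z≥0)

1


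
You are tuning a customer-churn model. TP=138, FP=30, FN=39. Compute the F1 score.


Precision = 138/168 = 0.8214
Recall = 138/177 = 0.7797
F1 = 2·P·R/(P+R) = 2·TP/(2·TP+FP+FN) = 276/(276+30+39) = 276/345 = 0.8

0.8


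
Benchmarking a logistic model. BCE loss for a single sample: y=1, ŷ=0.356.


BCE = -[y·ln(p) + (1-y)·ln(1-p)]
= -1·ln(0.356) - 0
= -ln(0.356) = 1.0328

1.0328


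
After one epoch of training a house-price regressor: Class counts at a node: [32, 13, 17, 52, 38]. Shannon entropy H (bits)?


Probabilities: [32/152, 13/152, 17/152, 52/152, 38/152] ≈ [0.2105, 0.0855, 0.1118, 0.3421, 0.25]
H = -((32/152)·log₂(32/152) + (13/152)·log₂(13/152) + (17/152)·log₂(17/152) + (52/152)·log₂(52/152) + (38/152)·log₂(38/152))
  = 2.1595 bits

2.1595 bits


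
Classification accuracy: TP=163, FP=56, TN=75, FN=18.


Accuracy = (TP+TN)/(TP+TN+FP+FN)
= (163+75)/(312)
= 238/312 = 76.28%

76.28%


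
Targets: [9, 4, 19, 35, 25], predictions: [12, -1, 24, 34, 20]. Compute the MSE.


Squared errors: (9-12)²=9, (4+ 1)²=25, (19-24)²=25, (35-34)²=1, (25-20)²=25
Sum = 85
MSE = 85/5 = 17

17


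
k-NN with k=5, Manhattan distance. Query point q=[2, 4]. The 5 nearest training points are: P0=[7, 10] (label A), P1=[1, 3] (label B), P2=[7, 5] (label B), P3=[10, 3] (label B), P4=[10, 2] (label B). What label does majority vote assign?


d(q,P0) = 11  (label A)
d(q,P1) = 2  (label B)
d(q,P2) = 6  (label B)
d(q,P3) = 9  (label B)
d(q,P4) = 10  (label B)
Votes: A=1, B=4
Majority → B

B


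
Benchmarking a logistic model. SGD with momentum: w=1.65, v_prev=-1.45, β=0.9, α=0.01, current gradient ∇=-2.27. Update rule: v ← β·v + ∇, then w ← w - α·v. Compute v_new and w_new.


v_new = 0.9·-1.45 - 2.27 = -1.305 - 2.27 = -3.575
w_new = 1.65 - 0.01·-3.575 = 1.65 + 0.03575 = 1.68575

v_new=-3.575, w_new=1.68575


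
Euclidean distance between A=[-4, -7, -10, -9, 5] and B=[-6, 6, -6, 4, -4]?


d = √((-4+ 6)² + (-7-6)² + (-10+ 6)² + (-9-4)² + (5+ 4)²)
  = √(4 + 169 + 16 + 169 + 81)
  = √439 = 20.9523

20.9523


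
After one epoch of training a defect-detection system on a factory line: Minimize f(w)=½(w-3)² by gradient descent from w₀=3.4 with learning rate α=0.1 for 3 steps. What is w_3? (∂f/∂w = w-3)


step 1: grad = 3.4-3 = 0.4; w = 3.4 - 0.1·(0.4) = 3.36
step 2: grad = 3.36-3 = 0.36; w = 3.36 - 0.1·(0.36) = 3.324
step 3: grad = 3.324-3 = 0.324; w = 3.324 - 0.1·(0.324) = 3.2916

3.2916


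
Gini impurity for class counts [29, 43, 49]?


Probabilities: [29/121, 43/121, 49/121] ≈ [0.2397, 0.3554, 0.405]
Σpᵢ² = (841 + 1849 + 2401)/121² = 5091/14641
Gini = 1 - Σpᵢ² = 1 - 5091/14641 = 0.6523

0.6523


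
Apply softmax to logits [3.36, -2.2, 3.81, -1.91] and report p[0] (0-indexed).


Exponentials: e^3.36=28.7892, e^-2.2=0.1108, e^3.81=45.1504, e^-1.91=0.1481
Sum = 74.1985
Softmax = [0.388, 0.0015, 0.6085, 0.002]
p[0] = 28.7892/74.1985 = 0.388

0.388


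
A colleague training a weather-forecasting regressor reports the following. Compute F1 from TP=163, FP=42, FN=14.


Precision = 163/205 = 0.7951
Recall = 163/177 = 0.9209
F1 = 2·P·R/(P+R) = 2·TP/(2·TP+FP+FN) = 326/(326+42+14) = 326/382 = 0.8534

0.8534


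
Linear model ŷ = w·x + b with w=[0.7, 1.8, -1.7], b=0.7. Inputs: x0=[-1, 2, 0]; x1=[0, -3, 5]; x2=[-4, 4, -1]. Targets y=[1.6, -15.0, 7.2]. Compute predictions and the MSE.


ŷ0 = (0.7)·(-1) + (1.8)·(2) + (-1.7)·(0) + 0.7 = 3.6
ŷ1 = (0.7)·(0) + (1.8)·(-3) + (-1.7)·(5) + 0.7 = -13.2
ŷ2 = (0.7)·(-4) + (1.8)·(4) + (-1.7)·(-1) + 0.7 = 6.8
errors² = [4.0, 3.24, 0.16]
MSE = 7.4000/3 = 2.4667

2.4667


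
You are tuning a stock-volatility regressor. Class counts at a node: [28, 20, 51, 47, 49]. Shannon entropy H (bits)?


Probabilities: [28/195, 20/195, 51/195, 47/195, 49/195] ≈ [0.1436, 0.1026, 0.2615, 0.241, 0.2513]
H = -((28/195)·log₂(28/195) + (20/195)·log₂(20/195) + (51/195)·log₂(51/195) + (47/195)·log₂(47/195) + (49/195)·log₂(49/195))
  = 2.2405 bits

2.2405 bits


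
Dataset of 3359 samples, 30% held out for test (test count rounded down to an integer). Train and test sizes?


Test = ⌊3359·30/100⌋ = 1007
Train = 3359 - 1007 = 2352

Train: 2352, Test: 1007


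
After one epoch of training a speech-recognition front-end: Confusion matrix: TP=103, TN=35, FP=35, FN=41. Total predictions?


Total = TP + TN + FP + FN
= 103 + 35 + 35 + 41
= 214
(Predicted positive: 138, predicted negative: 76)

214


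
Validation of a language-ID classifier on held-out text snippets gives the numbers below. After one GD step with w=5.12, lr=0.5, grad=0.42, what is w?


w_new = w - α·∇
= 5.12 - 0.5·0.42
= 5.12 - 0.21
= 4.91

4.91


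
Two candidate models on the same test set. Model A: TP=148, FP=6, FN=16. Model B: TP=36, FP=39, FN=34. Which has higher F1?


Model A: P=148/154=0.961, R=148/164=0.9024, F1=2PR/(P+R)=2TP/(2TP+FP+FN)=296/318=0.9308
Model B: P=36/75=0.48, R=36/70=0.5143, F1=2PR/(P+R)=2TP/(2TP+FP+FN)=72/145=0.4966
0.9308 > 0.4966 → Model A

Model A


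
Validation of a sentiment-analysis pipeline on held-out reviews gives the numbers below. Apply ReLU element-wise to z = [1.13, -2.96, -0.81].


ReLU(1.13) = max(0, 1.13) = 1.13
ReLU(-2.96) = max(0, -2.96) = 0.0
ReLU(-0.81) = max(0, -0.81) = 0.0
result = [1.13, 0.0, 0.0]

[1.13, 0.0, 0.0]


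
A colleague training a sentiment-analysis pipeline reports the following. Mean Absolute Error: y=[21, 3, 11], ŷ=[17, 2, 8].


Absolute errors: |21-17|=4, |3-2|=1, |11-8|=3
Sum = 8
MAE = 8/3 = 8/3

8/3


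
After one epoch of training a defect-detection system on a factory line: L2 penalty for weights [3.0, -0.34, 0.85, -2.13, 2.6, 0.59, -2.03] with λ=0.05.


‖w‖₂² = (3.0)² + (-0.34)² + (0.85)² + (-2.13)² + (2.6)² + (0.59)² + (-2.03)²
     = 9 + 0.1156 + 0.7225 + 4.5369 + 6.76 + 0.3481 + 4.1209
     = 25.604
λ·‖w‖₂² = 0.05·25.604 = 1.2802

1.2802


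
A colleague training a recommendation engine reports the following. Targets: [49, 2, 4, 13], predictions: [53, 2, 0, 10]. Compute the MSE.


Squared errors: (49-53)²=16, (2-2)²=0, (4-0)²=16, (13-10)²=9
Sum = 41
MSE = 41/4 = 41/4

41/4


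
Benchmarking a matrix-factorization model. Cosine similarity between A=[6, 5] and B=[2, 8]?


A·B = 6·2 + 5·8 = 52
‖A‖ = √61 = 7.8102, ‖B‖ = √68 = 8.2462
cos = 52/(√61·√68) = 52/√4148 = 0.8074

0.8074


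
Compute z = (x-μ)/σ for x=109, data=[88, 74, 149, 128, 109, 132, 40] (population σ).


μ = 102.8571, σ = 35.1585
z = (109 - 102.8571)/35.1585 = 0.1747

0.1747


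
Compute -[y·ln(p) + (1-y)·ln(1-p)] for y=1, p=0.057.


BCE = -[y·ln(p) + (1-y)·ln(1-p)]
= -1·ln(0.057) - 0
= -ln(0.057) = 2.8647

2.8647


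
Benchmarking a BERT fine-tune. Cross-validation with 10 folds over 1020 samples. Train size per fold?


Fold size = 1020/10 = 102
Training per fold = 1020 - 102 = 918

918


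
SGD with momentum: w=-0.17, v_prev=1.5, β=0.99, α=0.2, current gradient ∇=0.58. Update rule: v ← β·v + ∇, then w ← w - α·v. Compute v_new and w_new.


v_new = 0.99·1.5 + 0.58 = 1.485 + 0.58 = 2.065
w_new = -0.17 - 0.2·2.065 = -0.17 - 0.413 = -0.583

v_new=2.065, w_new=-0.583


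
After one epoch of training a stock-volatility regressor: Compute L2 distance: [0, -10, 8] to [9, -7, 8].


d = √((0-9)² + (-10+ 7)² + (8-8)²)
  = √(81 + 9 + 0)
  = √90 = 9.4868

9.4868


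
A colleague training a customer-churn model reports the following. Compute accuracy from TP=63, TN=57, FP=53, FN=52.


Accuracy = (TP+TN)/(TP+TN+FP+FN)
= (63+57)/(225)
= 120/225 = 53.33%

53.33%


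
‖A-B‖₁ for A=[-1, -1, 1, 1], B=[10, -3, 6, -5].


d = |-1-10| + |-1+ 3| + |1-6| + |1+ 5|
  = 11 + 2 + 5 + 6
  = 24

24


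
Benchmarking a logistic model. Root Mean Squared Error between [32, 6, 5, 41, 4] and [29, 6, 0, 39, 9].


MSE = 63/5 = 12.6
RMSE = √(63/5) = 3.5496

3.5496


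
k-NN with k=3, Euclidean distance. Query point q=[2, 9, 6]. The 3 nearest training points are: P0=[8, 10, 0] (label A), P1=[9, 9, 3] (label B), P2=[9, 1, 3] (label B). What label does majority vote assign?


d(q,P0) = 8.544  (label A)
d(q,P1) = 7.6158  (label B)
d(q,P2) = 11.0454  (label B)
Votes: A=1, B=2
Majority → B

B


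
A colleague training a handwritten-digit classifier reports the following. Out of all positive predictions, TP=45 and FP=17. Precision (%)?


Precision = TP/(TP+FP)
= 45/(45+17)
= 45/62 = 72.58%

72.58%


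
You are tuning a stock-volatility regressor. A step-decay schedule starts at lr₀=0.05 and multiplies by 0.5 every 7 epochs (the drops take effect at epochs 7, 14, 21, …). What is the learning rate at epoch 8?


n_drops = ⌊8/7⌋ = 1
lr = 0.05·0.5^1 = 0.05·0.5 = 0.025

0.025


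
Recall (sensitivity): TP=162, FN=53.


Recall = TP/(TP+FN)
= 162/(162+53)
= 162/215 = 75.35%

75.35%


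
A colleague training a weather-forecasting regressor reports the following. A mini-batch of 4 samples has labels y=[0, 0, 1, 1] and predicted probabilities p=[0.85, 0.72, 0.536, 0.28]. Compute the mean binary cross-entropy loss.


L[0] = -ln(1-0.85) = -ln(0.15) = 1.8971
L[1] = -ln(1-0.72) = -ln(0.28) = 1.273
L[2] = -ln(0.536) = 0.6236
L[3] = -ln(0.28) = 1.273
mean = (1.8971 + 1.273 + 0.6236 + 1.273)/4 = 1.2667

1.2667


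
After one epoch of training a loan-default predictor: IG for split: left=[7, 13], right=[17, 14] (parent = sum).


Parent = [24, 27], H_parent = 0.9975
H_left = 0.9341 (n=20), H_right = 0.9932 (n=31)
H_children = (20/51)·0.9341 + (31/51)·0.9932 = 0.97
IG = 0.9975 - 0.97 = 0.0275

0.0275


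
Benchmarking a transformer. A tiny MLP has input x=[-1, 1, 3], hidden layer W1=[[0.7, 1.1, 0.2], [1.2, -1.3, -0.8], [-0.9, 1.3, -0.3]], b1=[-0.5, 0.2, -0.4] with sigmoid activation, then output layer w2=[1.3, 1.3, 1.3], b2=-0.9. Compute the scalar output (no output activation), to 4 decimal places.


z1[0] = (0.7)·(-1) + (1.1)·(1) + (0.2)·(3) - 0.5 = 0.5
z1[1] = (1.2)·(-1) + (-1.3)·(1) + (-0.8)·(3) + 0.2 = -4.7
z1[2] = (-0.9)·(-1) + (1.3)·(1) + (-0.3)·(3) - 0.4 = 0.9
h = sigmoid(z1) = [0.6225, 0.009, 0.7109]
output = (1.3)·(0.6225) + (1.3)·(0.009) + (1.3)·(0.7109) - 0.9 = 0.8451

0.8451


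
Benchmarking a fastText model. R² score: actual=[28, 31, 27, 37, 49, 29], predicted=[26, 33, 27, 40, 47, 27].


ȳ = 33.5
SS_res = Σ(y-ŷ)² = 25
SS_tot = Σ(y-ȳ)² = 351.5
R² = 1 - SS_res/SS_tot = 1 - 0.0711 = 0.9289

0.9289


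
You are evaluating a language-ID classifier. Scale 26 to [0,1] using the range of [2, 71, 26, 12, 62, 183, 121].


min=2, max=183
(26-2)/(183-2) = 24/181 = 0.1326

0.1326


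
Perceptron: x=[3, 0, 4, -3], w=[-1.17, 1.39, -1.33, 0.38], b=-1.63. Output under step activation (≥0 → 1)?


z = (3)·(-1.17) + (0)·(1.39) + (4)·(-1.33) + (-3)·(0.38) - 1.63
  = -11.6
step(z) = 0 (z<0)

0


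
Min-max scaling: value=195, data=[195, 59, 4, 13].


min=4, max=195
(195-4)/(195-4) = 191/191 = 1.0

1.0


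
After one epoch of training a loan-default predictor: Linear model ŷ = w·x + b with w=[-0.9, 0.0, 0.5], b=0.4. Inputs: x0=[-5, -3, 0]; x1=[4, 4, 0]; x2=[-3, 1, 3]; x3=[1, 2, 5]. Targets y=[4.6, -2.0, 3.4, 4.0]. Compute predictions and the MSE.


ŷ0 = (-0.9)·(-5) + (0.0)·(-3) + (0.5)·(0) + 0.4 = 4.9
ŷ1 = (-0.9)·(4) + (0.0)·(4) + (0.5)·(0) + 0.4 = -3.2
ŷ2 = (-0.9)·(-3) + (0.0)·(1) + (0.5)·(3) + 0.4 = 4.6
ŷ3 = (-0.9)·(1) + (0.0)·(2) + (0.5)·(5) + 0.4 = 2.0
errors² = [0.09, 1.44, 1.44, 4.0]
MSE = 6.9700/4 = 1.7425

1.7425


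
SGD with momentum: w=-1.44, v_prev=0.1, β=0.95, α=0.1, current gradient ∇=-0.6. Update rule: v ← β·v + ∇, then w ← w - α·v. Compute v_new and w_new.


v_new = 0.95·0.1 - 0.6 = 0.095 - 0.6 = -0.505
w_new = -1.44 - 0.1·-0.505 = -1.44 + 0.0505 = -1.3895

v_new=-0.505, w_new=-1.3895


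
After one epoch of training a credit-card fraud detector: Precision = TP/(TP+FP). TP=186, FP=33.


Precision = TP/(TP+FP)
= 186/(186+33)
= 186/219 = 84.93%

84.93%


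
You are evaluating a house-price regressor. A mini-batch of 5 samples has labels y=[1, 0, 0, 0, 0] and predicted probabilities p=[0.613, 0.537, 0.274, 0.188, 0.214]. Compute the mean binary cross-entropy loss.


L[0] = -ln(0.613) = 0.4894
L[1] = -ln(1-0.537) = -ln(0.463) = 0.77
L[2] = -ln(1-0.274) = -ln(0.726) = 0.3202
L[3] = -ln(1-0.188) = -ln(0.812) = 0.2083
L[4] = -ln(1-0.214) = -ln(0.786) = 0.2408
mean = (0.4894 + 0.77 + 0.3202 + 0.2083 + 0.2408)/5 = 0.4057

0.4057


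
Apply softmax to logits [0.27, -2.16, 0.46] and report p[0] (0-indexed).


Exponentials: e^0.27=1.31, e^-2.16=0.1153, e^0.46=1.5841
Sum = 3.0094
Softmax = [0.4353, 0.0383, 0.5264]
p[0] = 1.31/3.0094 = 0.4353

0.4353


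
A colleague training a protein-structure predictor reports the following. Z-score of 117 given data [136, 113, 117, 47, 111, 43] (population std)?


μ = 94.5, σ = 35.9432
z = (117 - 94.5)/35.9432 = 0.626

0.626


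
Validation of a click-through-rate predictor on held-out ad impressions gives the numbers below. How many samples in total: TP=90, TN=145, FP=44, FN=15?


Total = TP + TN + FP + FN
= 90 + 145 + 44 + 15
= 294
(Predicted positive: 134, predicted negative: 160)

294


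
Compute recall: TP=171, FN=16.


Recall = TP/(TP+FN)
= 171/(171+16)
= 171/187 = 91.44%

91.44%


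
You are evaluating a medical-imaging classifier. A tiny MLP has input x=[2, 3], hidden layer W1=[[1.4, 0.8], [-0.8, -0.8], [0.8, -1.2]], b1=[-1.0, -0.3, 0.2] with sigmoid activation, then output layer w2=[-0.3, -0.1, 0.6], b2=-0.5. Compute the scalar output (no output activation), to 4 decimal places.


z1[0] = (1.4)·(2) + (0.8)·(3) - 1.0 = 4.2
z1[1] = (-0.8)·(2) + (-0.8)·(3) - 0.3 = -4.3
z1[2] = (0.8)·(2) + (-1.2)·(3) + 0.2 = -1.8
h = sigmoid(z1) = [0.9852, 0.0134, 0.1419]
output = (-0.3)·(0.9852) + (-0.1)·(0.0134) + (0.6)·(0.1419) - 0.5 = -0.7118

-0.7118


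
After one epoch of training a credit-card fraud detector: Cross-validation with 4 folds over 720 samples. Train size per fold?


Fold size = 720/4 = 180
Training per fold = 720 - 180 = 540

540


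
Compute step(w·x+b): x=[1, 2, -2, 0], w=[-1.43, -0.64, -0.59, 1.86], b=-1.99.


z = (1)·(-1.43) + (2)·(-0.64) + (-2)·(-0.59) + (0)·(1.86) - 1.99
  = -3.52
step(z) = 0 (z<0)

0


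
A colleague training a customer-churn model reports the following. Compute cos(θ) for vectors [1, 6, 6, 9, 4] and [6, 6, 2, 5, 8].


A·B = 1·6 + 6·6 + 6·2 + 9·5 + 4·8 = 131
‖A‖ = √170 = 13.0384, ‖B‖ = √165 = 12.8452
cos = 131/(√170·√165) = 131/√28050 = 0.7822

0.7822


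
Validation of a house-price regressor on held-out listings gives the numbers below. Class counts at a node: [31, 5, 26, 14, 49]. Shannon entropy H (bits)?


Probabilities: [31/125, 5/125, 26/125, 14/125, 49/125] ≈ [0.248, 0.04, 0.208, 0.112, 0.392]
H = -((31/125)·log₂(31/125) + (5/125)·log₂(5/125) + (26/125)·log₂(26/125) + (14/125)·log₂(14/125) + (49/125)·log₂(49/125))
  = 2.0392 bits

2.0392 bits


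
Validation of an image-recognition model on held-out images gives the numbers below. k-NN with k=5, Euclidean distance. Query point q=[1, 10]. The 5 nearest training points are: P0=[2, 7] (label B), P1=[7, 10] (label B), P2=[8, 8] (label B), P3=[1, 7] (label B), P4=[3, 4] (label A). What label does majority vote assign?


d(q,P0) = 3.1623  (label B)
d(q,P1) = 6.0  (label B)
d(q,P2) = 7.2801  (label B)
d(q,P3) = 3.0  (label B)
d(q,P4) = 6.3246  (label A)
Votes: A=1, B=4
Majority → B

B


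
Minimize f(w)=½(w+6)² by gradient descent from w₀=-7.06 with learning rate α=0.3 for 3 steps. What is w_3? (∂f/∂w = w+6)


step 1: grad = -7.06+6 = -1.06; w = -7.06 - 0.3·(-1.06) = -6.742
step 2: grad = -6.742+6 = -0.742; w = -6.742 - 0.3·(-0.742) = -6.5194
step 3: grad = -6.5194+6 = -0.5194; w = -6.5194 - 0.3·(-0.5194) = -6.36358

-6.36358


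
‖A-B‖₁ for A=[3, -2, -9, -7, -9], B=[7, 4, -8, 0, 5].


d = |3-7| + |-2-4| + |-9+ 8| + |-7-0| + |-9-5|
  = 4 + 6 + 1 + 7 + 14
  = 32

32


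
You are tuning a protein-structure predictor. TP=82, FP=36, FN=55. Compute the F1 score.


Precision = 82/118 = 0.6949
Recall = 82/137 = 0.5985
F1 = 2·P·R/(P+R) = 2·TP/(2·TP+FP+FN) = 164/(164+36+55) = 164/255 = 0.6431

0.6431


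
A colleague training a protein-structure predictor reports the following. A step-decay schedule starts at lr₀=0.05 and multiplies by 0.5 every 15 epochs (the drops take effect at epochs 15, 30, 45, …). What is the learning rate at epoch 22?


n_drops = ⌊22/15⌋ = 1
lr = 0.05·0.5^1 = 0.05·0.5 = 0.025

0.025


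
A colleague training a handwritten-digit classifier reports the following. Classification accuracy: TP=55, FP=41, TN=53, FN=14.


Accuracy = (TP+TN)/(TP+TN+FP+FN)
= (55+53)/(163)
= 108/163 = 66.26%

66.26%


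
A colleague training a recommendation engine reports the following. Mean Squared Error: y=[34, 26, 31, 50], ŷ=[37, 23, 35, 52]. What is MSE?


Squared errors: (34-37)²=9, (26-23)²=9, (31-35)²=16, (50-52)²=4
Sum = 38
MSE = 38/4 = 19/2

19/2


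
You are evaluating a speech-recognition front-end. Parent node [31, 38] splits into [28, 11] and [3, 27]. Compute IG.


Parent = [31, 38], H_parent = 0.9926
H_left = 0.8582 (n=39), H_right = 0.469 (n=30)
H_children = (39/69)·0.8582 + (30/69)·0.469 = 0.689
IG = 0.9926 - 0.689 = 0.3036

0.3036


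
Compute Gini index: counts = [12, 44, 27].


Probabilities: [12/83, 44/83, 27/83] ≈ [0.1446, 0.5301, 0.3253]
Σpᵢ² = (144 + 1936 + 729)/83² = 2809/6889
Gini = 1 - Σpᵢ² = 1 - 2809/6889 = 0.5922

0.5922


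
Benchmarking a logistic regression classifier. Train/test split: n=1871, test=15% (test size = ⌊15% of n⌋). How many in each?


Test = ⌊1871·15/100⌋ = 280
Train = 1871 - 280 = 1591

Train: 1591, Test: 280


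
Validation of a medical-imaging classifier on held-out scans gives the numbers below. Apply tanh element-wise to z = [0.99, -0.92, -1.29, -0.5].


tanh(0.99) = 0.7574
tanh(-0.92) = -0.7259
tanh(-1.29) = -0.8591
tanh(-0.5) = -0.4621
result = [0.7574, -0.7259, -0.8591, -0.4621]

[0.7574, -0.7259, -0.8591, -0.4621]


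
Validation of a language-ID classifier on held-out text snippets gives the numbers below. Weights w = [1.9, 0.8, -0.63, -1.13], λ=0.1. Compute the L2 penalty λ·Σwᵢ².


‖w‖₂² = (1.9)² + (0.8)² + (-0.63)² + (-1.13)²
     = 3.61 + 0.64 + 0.3969 + 1.2769
     = 5.9238
λ·‖w‖₂² = 0.1·5.9238 = 0.59238

0.59238


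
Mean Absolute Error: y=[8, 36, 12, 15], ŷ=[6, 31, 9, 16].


Absolute errors: |8-6|=2, |36-31|=5, |12-9|=3, |15-16|=1
Sum = 11
MAE = 11/4 = 11/4

11/4


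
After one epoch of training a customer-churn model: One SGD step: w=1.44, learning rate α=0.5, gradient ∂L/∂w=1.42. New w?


w_new = w - α·∇
= 1.44 - 0.5·1.42
= 1.44 - 0.71
= 0.73

0.73


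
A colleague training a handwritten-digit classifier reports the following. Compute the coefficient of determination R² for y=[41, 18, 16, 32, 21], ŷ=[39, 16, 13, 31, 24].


ȳ = 25.6
SS_res = Σ(y-ŷ)² = 27
SS_tot = Σ(y-ȳ)² = 449.2
R² = 1 - SS_res/SS_tot = 1 - 0.0601 = 0.9399

0.9399


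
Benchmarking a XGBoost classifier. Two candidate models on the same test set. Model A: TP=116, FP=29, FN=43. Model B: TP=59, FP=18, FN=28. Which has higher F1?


Model A: P=116/145=0.8, R=116/159=0.7296, F1=2PR/(P+R)=2TP/(2TP+FP+FN)=232/304=0.7632
Model B: P=59/77=0.7662, R=59/87=0.6782, F1=2PR/(P+R)=2TP/(2TP+FP+FN)=118/164=0.7195
0.7632 > 0.7195 → Model A

Model A


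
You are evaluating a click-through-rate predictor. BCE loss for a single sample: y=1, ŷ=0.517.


BCE = -[y·ln(p) + (1-y)·ln(1-p)]
= -1·ln(0.517) - 0
= -ln(0.517) = 0.6597

0.6597


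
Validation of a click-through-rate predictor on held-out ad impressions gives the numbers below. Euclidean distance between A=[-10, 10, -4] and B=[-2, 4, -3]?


d = √((-10+ 2)² + (10-4)² + (-4+ 3)²)
  = √(64 + 36 + 1)
  = √101 = 10.0499

10.0499


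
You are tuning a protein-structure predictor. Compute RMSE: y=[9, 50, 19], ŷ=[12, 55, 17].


MSE = 38/3 = 12.6667
RMSE = √(38/3) = 3.559

3.559


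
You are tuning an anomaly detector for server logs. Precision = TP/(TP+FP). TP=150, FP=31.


Precision = TP/(TP+FP)
= 150/(150+31)
= 150/181 = 82.87%

82.87%


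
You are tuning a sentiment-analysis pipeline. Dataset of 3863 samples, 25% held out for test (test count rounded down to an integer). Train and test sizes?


Test = ⌊3863·25/100⌋ = 965
Train = 3863 - 965 = 2898

Train: 2898, Test: 965


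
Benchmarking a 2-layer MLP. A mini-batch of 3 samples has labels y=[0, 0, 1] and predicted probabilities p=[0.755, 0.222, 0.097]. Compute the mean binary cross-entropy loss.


L[0] = -ln(1-0.755) = -ln(0.245) = 1.4065
L[1] = -ln(1-0.222) = -ln(0.778) = 0.251
L[2] = -ln(0.097) = 2.333
mean = (1.4065 + 0.251 + 2.333)/3 = 1.3302

1.3302


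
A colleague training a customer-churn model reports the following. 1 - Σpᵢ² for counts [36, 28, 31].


Probabilities: [36/95, 28/95, 31/95] ≈ [0.3789, 0.2947, 0.3263]
Σpᵢ² = (1296 + 784 + 961)/95² = 3041/9025
Gini = 1 - Σpᵢ² = 1 - 3041/9025 = 0.663

0.663


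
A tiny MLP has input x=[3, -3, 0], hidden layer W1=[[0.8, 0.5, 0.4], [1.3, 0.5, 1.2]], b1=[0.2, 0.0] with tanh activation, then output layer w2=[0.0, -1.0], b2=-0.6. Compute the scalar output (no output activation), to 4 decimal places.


z1[0] = (0.8)·(3) + (0.5)·(-3) + (0.4)·(0) + 0.2 = 1.1
z1[1] = (1.3)·(3) + (0.5)·(-3) + (1.2)·(0) + 0.0 = 2.4
h = tanh(z1) = [0.8005, 0.9837]
output = (0.0)·(0.8005) + (-1.0)·(0.9837) - 0.6 = -1.5837

-1.5837


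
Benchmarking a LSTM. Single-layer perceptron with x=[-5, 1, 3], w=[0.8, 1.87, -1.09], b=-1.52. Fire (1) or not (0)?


z = (-5)·(0.8) + (1)·(1.87) + (3)·(-1.09) - 1.52
  = -6.92
step(z) = 0 (z<0)

0


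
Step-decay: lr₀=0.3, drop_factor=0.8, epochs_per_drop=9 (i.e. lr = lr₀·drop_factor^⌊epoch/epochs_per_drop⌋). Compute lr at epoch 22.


n_drops = ⌊22/9⌋ = 2
lr = 0.3·0.8^2 = 0.3·0.64 = 0.192

0.192


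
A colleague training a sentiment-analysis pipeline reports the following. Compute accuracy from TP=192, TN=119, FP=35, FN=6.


Accuracy = (TP+TN)/(TP+TN+FP+FN)
= (192+119)/(352)
= 311/352 = 88.35%

88.35%


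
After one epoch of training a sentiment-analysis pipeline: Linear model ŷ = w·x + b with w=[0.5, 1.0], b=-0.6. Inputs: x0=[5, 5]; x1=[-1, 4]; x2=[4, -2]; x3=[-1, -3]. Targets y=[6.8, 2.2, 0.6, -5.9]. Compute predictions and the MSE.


ŷ0 = (0.5)·(5) + (1.0)·(5) - 0.6 = 6.9
ŷ1 = (0.5)·(-1) + (1.0)·(4) - 0.6 = 2.9
ŷ2 = (0.5)·(4) + (1.0)·(-2) - 0.6 = -0.6
ŷ3 = (0.5)·(-1) + (1.0)·(-3) - 0.6 = -4.1
errors² = [0.01, 0.49, 1.44, 3.24]
MSE = 5.1800/4 = 1.295

1.295


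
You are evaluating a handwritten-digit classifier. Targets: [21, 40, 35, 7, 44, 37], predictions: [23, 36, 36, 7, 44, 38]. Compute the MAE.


Absolute errors: |21-23|=2, |40-36|=4, |35-36|=1, |7-7|=0, |44-44|=0, |37-38|=1
Sum = 8
MAE = 8/6 = 4/3

4/3


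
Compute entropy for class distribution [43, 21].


Probabilities: [43/64, 21/64] ≈ [0.6719, 0.3281]
H = -((43/64)·log₂(43/64) + (21/64)·log₂(21/64))
  = 0.913 bits

0.913 bits


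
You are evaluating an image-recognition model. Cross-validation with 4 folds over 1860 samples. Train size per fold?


Fold size = 1860/4 = 465
Training per fold = 1860 - 465 = 1395

1395


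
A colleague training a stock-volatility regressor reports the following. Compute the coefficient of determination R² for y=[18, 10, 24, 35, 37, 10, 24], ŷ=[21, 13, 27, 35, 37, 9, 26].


ȳ = 22.5714
SS_res = Σ(y-ŷ)² = 32
SS_tot = Σ(y-ȳ)² = 703.71
R² = 1 - SS_res/SS_tot = 1 - 0.0455 = 0.9545

0.9545


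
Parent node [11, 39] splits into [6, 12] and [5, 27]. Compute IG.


Parent = [11, 39], H_parent = 0.7602
H_left = 0.9183 (n=18), H_right = 0.6253 (n=32)
H_children = (18/50)·0.9183 + (32/50)·0.6253 = 0.7308
IG = 0.7602 - 0.7308 = 0.0294

0.0294


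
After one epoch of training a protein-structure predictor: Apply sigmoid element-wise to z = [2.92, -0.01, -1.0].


σ(2.92) = 1/(1+e^-2.92) = 0.9488
σ(-0.01) = 1/(1+e^0.01) = 0.4975
σ(-1.0) = 1/(1+e^1.0) = 0.2689
result = [0.9488, 0.4975, 0.2689]

[0.9488, 0.4975, 0.2689]


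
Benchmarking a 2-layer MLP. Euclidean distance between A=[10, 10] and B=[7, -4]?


d = √((10-7)² + (10+ 4)²)
  = √(9 + 196)
  = √205 = 14.3178

14.3178


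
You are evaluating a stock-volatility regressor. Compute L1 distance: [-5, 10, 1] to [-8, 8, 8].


d = |-5+ 8| + |10-8| + |1-8|
  = 3 + 2 + 7
  = 12

12


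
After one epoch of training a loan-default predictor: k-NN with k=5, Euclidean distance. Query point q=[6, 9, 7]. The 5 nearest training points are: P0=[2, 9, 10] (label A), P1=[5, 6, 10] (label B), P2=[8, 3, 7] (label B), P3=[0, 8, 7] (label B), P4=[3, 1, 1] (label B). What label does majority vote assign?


d(q,P0) = 5.0  (label A)
d(q,P1) = 4.3589  (label B)
d(q,P2) = 6.3246  (label B)
d(q,P3) = 6.0828  (label B)
d(q,P4) = 10.4403  (label B)
Votes: A=1, B=4
Majority → B

B


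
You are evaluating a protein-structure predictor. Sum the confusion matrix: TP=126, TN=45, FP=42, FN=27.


Total = TP + TN + FP + FN
= 126 + 45 + 42 + 27
= 240
(Predicted positive: 168, predicted negative: 72)

240


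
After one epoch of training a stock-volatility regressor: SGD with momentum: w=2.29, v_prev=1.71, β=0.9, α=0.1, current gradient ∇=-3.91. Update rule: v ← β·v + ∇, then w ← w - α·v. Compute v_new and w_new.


v_new = 0.9·1.71 - 3.91 = 1.539 - 3.91 = -2.371
w_new = 2.29 - 0.1·-2.371 = 2.29 + 0.2371 = 2.5271

v_new=-2.371, w_new=2.5271


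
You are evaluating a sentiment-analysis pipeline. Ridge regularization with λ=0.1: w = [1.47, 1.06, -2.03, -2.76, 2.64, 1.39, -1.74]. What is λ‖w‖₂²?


‖w‖₂² = (1.47)² + (1.06)² + (-2.03)² + (-2.76)² + (2.64)² + (1.39)² + (-1.74)²
     = 2.1609 + 1.1236 + 4.1209 + 7.6176 + 6.9696 + 1.9321 + 3.0276
     = 26.9523
λ·‖w‖₂² = 0.1·26.9523 = 2.69523

2.69523


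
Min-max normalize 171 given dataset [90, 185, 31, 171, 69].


min=31, max=185
(171-31)/(185-31) = 140/154 = 0.9091

0.9091


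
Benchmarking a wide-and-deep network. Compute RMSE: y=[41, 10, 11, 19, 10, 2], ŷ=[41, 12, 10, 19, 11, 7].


MSE = 31/6 = 5.1667
RMSE = √(31/6) = 2.273

2.273


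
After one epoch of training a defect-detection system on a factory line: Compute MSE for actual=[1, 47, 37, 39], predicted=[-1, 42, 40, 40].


Squared errors: (1+ 1)²=4, (47-42)²=25, (37-40)²=9, (39-40)²=1
Sum = 39
MSE = 39/4 = 39/4

39/4


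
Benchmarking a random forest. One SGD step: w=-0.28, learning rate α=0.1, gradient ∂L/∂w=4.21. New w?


w_new = w - α·∇
= -0.28 - 0.1·4.21
= -0.28 - 0.421
= -0.701

-0.701


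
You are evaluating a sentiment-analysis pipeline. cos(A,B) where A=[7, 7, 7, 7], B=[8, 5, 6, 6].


A·B = 7·8 + 7·5 + 7·6 + 7·6 = 175
‖A‖ = √196 = 14, ‖B‖ = √161 = 12.6886
cos = 175/(√196·√161) = 175/√31556 = 0.9851

0.9851


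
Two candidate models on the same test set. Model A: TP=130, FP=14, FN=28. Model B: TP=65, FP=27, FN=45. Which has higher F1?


Model A: P=130/144=0.9028, R=130/158=0.8228, F1=2PR/(P+R)=2TP/(2TP+FP+FN)=260/302=0.8609
Model B: P=65/92=0.7065, R=65/110=0.5909, F1=2PR/(P+R)=2TP/(2TP+FP+FN)=130/202=0.6436
0.8609 > 0.6436 → Model A

Model A


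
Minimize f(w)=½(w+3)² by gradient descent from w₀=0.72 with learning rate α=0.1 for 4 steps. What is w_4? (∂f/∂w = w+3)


step 1: grad = 0.72+3 = 3.72; w = 0.72 - 0.1·(3.72) = 0.348
step 2: grad = 0.348+3 = 3.348; w = 0.348 - 0.1·(3.348) = 0.0132
step 3: grad = 0.0132+3 = 3.0132; w = 0.0132 - 0.1·(3.0132) = -0.28812
step 4: grad = -0.28812+3 = 2.71188; w = -0.28812 - 0.1·(2.71188) = -0.559308

-0.559308


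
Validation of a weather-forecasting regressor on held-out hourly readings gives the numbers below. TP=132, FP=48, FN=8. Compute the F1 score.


Precision = 132/180 = 0.7333
Recall = 132/140 = 0.9429
F1 = 2·P·R/(P+R) = 2·TP/(2·TP+FP+FN) = 264/(264+48+8) = 264/320 = 0.825

0.825


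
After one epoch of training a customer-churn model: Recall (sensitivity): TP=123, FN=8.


Recall = TP/(TP+FN)
= 123/(123+8)
= 123/131 = 93.89%

93.89%


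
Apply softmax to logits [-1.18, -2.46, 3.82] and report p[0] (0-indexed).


Exponentials: e^-1.18=0.3073, e^-2.46=0.0854, e^3.82=45.6042
Sum = 45.9969
Softmax = [0.0067, 0.0019, 0.9915]
p[0] = 0.3073/45.9969 = 0.0067

0.0067


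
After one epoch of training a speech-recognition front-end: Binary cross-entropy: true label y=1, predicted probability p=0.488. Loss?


BCE = -[y·ln(p) + (1-y)·ln(1-p)]
= -1·ln(0.488) - 0
= -ln(0.488) = 0.7174

0.7174


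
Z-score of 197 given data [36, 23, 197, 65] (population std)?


μ = 80.25, σ = 69.0991
z = (197 - 80.25)/69.0991 = 1.6896

1.6896


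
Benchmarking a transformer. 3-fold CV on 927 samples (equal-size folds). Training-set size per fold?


Fold size = 927/3 = 309
Training per fold = 927 - 309 = 618

618


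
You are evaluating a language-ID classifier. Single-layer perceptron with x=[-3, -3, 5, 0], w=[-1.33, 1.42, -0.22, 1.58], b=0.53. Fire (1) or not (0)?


z = (-3)·(-1.33) + (-3)·(1.42) + (5)·(-0.22) + (0)·(1.58) + 0.53
  = -0.84
step(z) = 0 (z<0)

0


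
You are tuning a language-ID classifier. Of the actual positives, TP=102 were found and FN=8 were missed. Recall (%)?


Recall = TP/(TP+FN)
= 102/(102+8)
= 102/110 = 92.73%

92.73%


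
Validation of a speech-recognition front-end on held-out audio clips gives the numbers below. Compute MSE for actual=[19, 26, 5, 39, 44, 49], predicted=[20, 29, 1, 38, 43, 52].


Squared errors: (19-20)²=1, (26-29)²=9, (5-1)²=16, (39-38)²=1, (44-43)²=1, (49-52)²=9
Sum = 37
MSE = 37/6 = 37/6

37/6


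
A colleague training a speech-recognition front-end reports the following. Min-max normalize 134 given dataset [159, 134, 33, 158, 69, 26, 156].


min=26, max=159
(134-26)/(159-26) = 108/133 = 0.812

0.812


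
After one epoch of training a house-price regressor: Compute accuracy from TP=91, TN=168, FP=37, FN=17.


Accuracy = (TP+TN)/(TP+TN+FP+FN)
= (91+168)/(313)
= 259/313 = 82.75%

82.75%


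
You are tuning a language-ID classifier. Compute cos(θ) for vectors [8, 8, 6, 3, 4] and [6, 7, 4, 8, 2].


A·B = 8·6 + 8·7 + 6·4 + 3·8 + 4·2 = 160
‖A‖ = √189 = 13.7477, ‖B‖ = √169 = 13
cos = 160/(√189·√169) = 160/√31941 = 0.8953

0.8953


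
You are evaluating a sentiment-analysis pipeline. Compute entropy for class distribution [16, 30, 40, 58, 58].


Probabilities: [16/202, 30/202, 40/202, 58/202, 58/202] ≈ [0.0792, 0.1485, 0.198, 0.2871, 0.2871]
H = -((16/202)·log₂(16/202) + (30/202)·log₂(30/202) + (40/202)·log₂(40/202) + (58/202)·log₂(58/202) + (58/202)·log₂(58/202))
  = 2.1948 bits

2.1948 bits


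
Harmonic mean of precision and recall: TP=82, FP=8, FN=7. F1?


Precision = 82/90 = 0.9111
Recall = 82/89 = 0.9213
F1 = 2·P·R/(P+R) = 2·TP/(2·TP+FP+FN) = 164/(164+8+7) = 164/179 = 0.9162

0.9162


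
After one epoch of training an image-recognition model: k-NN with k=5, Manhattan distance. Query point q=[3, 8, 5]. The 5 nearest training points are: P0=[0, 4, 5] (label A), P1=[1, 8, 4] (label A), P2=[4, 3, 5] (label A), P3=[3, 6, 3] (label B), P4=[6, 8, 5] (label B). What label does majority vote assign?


d(q,P0) = 7  (label A)
d(q,P1) = 3  (label A)
d(q,P2) = 6  (label A)
d(q,P3) = 4  (label B)
d(q,P4) = 3  (label B)
Votes: A=3, B=2
Majority → A

A


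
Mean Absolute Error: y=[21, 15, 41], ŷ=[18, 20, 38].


Absolute errors: |21-18|=3, |15-20|=5, |41-38|=3
Sum = 11
MAE = 11/3 = 11/3

11/3


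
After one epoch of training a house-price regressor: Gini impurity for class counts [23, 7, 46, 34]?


Probabilities: [23/110, 7/110, 46/110, 34/110] ≈ [0.2091, 0.0636, 0.4182, 0.3091]
Σpᵢ² = (529 + 49 + 2116 + 1156)/110² = 3850/12100
Gini = 1 - Σpᵢ² = 1 - 3850/12100 = 0.6818

0.6818


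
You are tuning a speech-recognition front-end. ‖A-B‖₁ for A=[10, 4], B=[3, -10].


d = |10-3| + |4+ 10|
  = 7 + 14
  = 21

21


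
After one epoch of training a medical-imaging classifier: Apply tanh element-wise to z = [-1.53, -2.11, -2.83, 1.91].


tanh(-1.53) = -0.9104
tanh(-2.11) = -0.971
tanh(-2.83) = -0.9931
tanh(1.91) = 0.9571
result = [-0.9104, -0.971, -0.9931, 0.9571]

[-0.9104, -0.971, -0.9931, 0.9571]


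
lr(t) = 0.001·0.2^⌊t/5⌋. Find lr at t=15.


n_drops = ⌊15/5⌋ = 3
lr = 0.001·0.2^3 = 0.001·0.008 = 0.000008

0.000008


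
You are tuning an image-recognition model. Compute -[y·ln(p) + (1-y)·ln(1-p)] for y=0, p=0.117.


BCE = -[y·ln(p) + (1-y)·ln(1-p)]
= -0 - 1·ln(1-0.117)
= -ln(0.883) = 0.1244

0.1244
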